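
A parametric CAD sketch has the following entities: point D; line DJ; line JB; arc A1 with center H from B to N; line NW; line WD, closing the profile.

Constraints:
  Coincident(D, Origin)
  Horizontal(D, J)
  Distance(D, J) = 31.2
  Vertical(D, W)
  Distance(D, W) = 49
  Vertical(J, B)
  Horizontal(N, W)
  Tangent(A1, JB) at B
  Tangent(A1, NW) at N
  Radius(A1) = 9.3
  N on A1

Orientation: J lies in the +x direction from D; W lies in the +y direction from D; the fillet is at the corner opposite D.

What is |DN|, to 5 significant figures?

53.671

D is at the origin; DJ is horizontal with |DJ| = 31.2 and J on the +x side, so J = (31.200, 0.0000). DW is vertical with |DW| = 49.0 and W on the +y side, so W = (0.0000, 49.000). The virtual corner opposite D is at (31.200, 49.000). Since A1 is tangent to JB there, HB ⟂ JB and A1 meets NW tangentially, so HN is at right angles to NW, with radius 9.3, so the center H sits 9.3 in from both sides at H = (21.900, 39.700). That places the tangent points at B = (31.200, 39.700) on JB and N = (21.900, 49.000) on NW. Then |DN| = |N − D| = 53.671.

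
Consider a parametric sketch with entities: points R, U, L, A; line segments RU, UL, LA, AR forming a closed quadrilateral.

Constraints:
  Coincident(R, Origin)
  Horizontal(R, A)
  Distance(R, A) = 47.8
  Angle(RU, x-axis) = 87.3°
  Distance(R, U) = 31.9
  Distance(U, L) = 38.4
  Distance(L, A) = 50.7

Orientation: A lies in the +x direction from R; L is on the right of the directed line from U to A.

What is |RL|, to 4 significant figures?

6.803

Checks: |UL| = 38.40 ✓; |LA| = 50.70 ✓.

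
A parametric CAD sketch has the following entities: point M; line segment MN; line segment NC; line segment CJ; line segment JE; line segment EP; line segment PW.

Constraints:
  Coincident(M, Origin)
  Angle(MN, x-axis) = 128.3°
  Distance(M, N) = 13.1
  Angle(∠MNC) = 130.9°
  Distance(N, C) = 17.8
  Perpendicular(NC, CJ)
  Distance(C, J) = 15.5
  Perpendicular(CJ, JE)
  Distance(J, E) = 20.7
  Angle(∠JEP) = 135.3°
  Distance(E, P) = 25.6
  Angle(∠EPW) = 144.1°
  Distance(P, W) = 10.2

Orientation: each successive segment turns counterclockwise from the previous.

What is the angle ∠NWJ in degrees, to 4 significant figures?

5.775°

M is at the origin; MN runs at 128.3° with length 13.1, so N = (-8.119, 10.28). ∠MNC = 130.9° gives NC at 177.4° from the x-axis; with |NC| = 17.8, C = (-25.90, 11.09). The perpendicularity gives CJ at right angles to NC, so CJ runs at -92.60°; with |CJ| = 15.5, J = (-26.60, -4.396). CJ ⟂ JE, so JE runs at -2.600°; with |JE| = 20.7, E = (-5.925, -5.335). ∠JEP = 135.3° gives EP at 42.10° from the x-axis; with |EP| = 25.6, P = (13.07, 11.83). ∠EPW = 144.1° gives PW at 78.00° from the x-axis; with |PW| = 10.2, W = (15.19, 21.81). Then cos ∠NWJ = WN·WJ / (|WN||WJ|), giving 5.775°.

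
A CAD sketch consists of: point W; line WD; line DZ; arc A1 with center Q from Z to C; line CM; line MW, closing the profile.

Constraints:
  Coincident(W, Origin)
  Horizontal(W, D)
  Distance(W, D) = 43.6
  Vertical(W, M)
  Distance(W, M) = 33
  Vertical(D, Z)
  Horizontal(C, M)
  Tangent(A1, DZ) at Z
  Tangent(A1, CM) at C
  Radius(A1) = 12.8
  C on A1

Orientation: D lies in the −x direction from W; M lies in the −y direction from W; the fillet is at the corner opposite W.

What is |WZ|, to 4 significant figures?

48.05

The virtual corner opposite W is at (-43.60, -33.00). Tangency of A1 to DZ means the radius QZ is perpendicular to DZ and tangency of A1 to CM means the radius QC is perpendicular to CM, with radius 12.8, so the center Q sits 12.8 in from both sides at Q = (-30.80, -20.20). That places the tangent points at Z = (-43.60, -20.20) on DZ and C = (-30.80, -33.00) on CM. Then |WZ| = |Z − W| = 48.05.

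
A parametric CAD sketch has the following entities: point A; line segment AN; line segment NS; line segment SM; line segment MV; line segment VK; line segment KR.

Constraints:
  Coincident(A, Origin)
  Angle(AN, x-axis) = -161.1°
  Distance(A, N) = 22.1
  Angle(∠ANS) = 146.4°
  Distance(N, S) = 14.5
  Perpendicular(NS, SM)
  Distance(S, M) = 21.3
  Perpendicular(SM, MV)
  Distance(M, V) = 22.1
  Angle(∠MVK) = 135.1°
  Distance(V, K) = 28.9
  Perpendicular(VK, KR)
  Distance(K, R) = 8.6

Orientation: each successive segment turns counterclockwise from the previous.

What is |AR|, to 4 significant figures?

17.79

A is at the origin; AN runs at -161.1° with length 22.1, so N = (-20.91, -7.159). ∠ANS = 146.4° gives NS at -127.5° from the x-axis; with |NS| = 14.5, S = (-29.74, -18.66). NS is perpendicular to SM, so SM runs at -37.50°; with |SM| = 21.3, M = (-12.84, -31.63). SM is perpendicular to MV, so MV runs at 52.50°; with |MV| = 22.1, V = (0.6165, -14.10). ∠MVK = 135.1° gives VK at 97.40° from the x-axis; with |VK| = 28.9, K = (-3.106, 14.56). VK ⟂ KR, so KR runs at -172.6°; with |KR| = 8.6, R = (-11.63, 13.46). Then |AR| = |R − A| = 17.79.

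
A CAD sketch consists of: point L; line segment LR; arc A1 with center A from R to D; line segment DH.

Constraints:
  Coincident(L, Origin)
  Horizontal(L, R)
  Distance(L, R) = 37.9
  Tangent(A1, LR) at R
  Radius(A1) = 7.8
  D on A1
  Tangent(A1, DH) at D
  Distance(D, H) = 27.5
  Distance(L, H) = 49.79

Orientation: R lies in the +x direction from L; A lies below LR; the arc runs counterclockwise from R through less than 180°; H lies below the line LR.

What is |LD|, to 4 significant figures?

31.48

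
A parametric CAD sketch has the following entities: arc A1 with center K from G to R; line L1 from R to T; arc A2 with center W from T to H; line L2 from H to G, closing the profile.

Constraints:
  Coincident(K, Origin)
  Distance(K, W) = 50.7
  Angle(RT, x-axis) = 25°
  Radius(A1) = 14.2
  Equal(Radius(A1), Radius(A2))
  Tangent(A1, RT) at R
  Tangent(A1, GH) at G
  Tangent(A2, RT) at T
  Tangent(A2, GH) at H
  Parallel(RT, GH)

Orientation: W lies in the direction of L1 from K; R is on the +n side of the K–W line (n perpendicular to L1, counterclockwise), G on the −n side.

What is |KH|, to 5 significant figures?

52.651

The slot axis is L1's direction at 25.0°, so u = (cos 25.0°, sin 25.0°) = (0.90631, 0.42262) and n = (−sin 25.0°, cos 25.0°) = (-0.42262, 0.90631). K is at the origin and W lies 50.7 along u from K, so W = 50.7·u = (45.950, 21.427). Tangency of A1 to both parallel lines with radius 14.2 puts R and G at K ± 14.2·n: R = (-6.0012, 12.870), G = (6.0012, -12.870). Equal radii place T and H the same way about W: T = W + 14.2·n = (39.949, 34.296), H = W − 14.2·n = (51.951, 8.5572). Then |KH| = |H − K| = 52.651.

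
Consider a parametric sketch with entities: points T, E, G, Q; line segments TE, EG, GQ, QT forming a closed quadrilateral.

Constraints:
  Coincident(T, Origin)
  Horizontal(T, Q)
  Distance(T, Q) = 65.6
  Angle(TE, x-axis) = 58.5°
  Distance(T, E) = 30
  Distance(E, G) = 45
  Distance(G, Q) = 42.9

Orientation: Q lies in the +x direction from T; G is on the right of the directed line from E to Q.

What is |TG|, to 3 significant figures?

32.2

T is at the origin; TQ is horizontal with |TQ| = 65.6 and Q in +x, so Q = (65.6, 0). TE runs at 58.5° with |TE| = 30.0, so E = (15.7, 25.6). G is determined by |EG| = 45.0 and |GQ| = 42.9 together: it lies at the intersection of circle(E, 45.0) and circle(Q, 42.9). With |EQ| = 56.1, the foot of the radical line on EQ is 29.7 from E and the perpendicular offset is √(45.0² − 29.7²) = 33.8. Taking the right-of-EQ solution: G = (26.7, -18.1).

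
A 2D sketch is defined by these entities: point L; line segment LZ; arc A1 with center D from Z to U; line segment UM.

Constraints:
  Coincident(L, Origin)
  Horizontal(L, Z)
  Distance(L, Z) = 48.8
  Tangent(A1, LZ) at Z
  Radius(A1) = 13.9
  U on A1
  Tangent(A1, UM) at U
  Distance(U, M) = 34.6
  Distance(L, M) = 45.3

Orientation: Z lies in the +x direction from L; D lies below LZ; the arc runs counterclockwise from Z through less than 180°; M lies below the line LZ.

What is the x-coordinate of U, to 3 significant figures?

36.1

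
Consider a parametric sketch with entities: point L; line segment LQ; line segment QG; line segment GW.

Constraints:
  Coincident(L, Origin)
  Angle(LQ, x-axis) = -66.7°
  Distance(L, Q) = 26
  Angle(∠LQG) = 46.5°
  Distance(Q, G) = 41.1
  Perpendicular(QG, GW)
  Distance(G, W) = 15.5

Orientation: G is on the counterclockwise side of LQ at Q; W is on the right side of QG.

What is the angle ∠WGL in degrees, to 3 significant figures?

129°

L is at the origin; LQ runs at -66.7° with length 26.0, so Q = 26.0·(cos -66.7°, sin -66.7°) = (10.3, -23.9). ∠LQG = 46.5°, so QG runs at -66.7° + (180° − 46.5°) = 66.8° from the x-axis; with |QG| = 41.1, G = Q + 41.1·(cos 66.8°, sin 66.8°) = (26.5, 13.9). QG ⟂ GW; with |GW| = 15.5 on the right of QG, W = G + 15.5·(0.919, -0.394) = (40.7, 7.79). Then cos ∠WGL = GW·GL / (|GW||GL|), giving 129°.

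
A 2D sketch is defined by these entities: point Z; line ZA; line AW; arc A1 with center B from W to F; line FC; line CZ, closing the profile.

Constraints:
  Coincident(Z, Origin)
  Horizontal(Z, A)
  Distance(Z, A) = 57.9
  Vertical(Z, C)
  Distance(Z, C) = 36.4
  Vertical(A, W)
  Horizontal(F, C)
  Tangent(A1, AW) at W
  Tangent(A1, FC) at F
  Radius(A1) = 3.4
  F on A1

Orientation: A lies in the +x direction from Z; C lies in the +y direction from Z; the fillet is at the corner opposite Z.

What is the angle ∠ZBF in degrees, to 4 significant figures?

121.2°

Z is at the origin; Z and A share the same y with |ZA| = 57.9 and A on the +x side, so A = (57.90, 0.000). Z and C share the same x with |ZC| = 36.4 and C on the +y side, so C = (0.000, 36.40). The virtual corner opposite Z is at (57.90, 36.40). Tangency of A1 to AW means the radius BW is perpendicular to AW and tangency of A1 to FC means the radius BF is perpendicular to FC, with radius 3.4, so the center B sits 3.4 in from both sides at B = (54.50, 33.00). That places the tangent points at W = (57.90, 33.00) on AW and F = (54.50, 36.40) on FC. Then cos ∠ZBF = BZ·BF / (|BZ||BF|), giving 121.2°.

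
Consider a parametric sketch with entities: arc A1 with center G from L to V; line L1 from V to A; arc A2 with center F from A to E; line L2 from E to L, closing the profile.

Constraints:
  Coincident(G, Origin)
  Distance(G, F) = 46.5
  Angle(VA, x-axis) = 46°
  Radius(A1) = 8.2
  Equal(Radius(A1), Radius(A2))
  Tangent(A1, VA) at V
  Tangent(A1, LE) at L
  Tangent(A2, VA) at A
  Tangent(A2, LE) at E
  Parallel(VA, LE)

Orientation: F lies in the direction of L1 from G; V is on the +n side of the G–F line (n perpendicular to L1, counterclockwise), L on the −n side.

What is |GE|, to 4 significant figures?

47.22

The slot axis is L1's direction at 46.0°, so u = (cos 46.0°, sin 46.0°) = (0.6947, 0.7193) and n = (−sin 46.0°, cos 46.0°) = (-0.7193, 0.6947). G is at the origin and F lies 46.5 along u from G, so F = 46.5·u = (32.30, 33.45). Tangency of A1 to both parallel lines with radius 8.2 puts V and L at G ± 8.2·n: V = (-5.899, 5.696), L = (5.899, -5.696). Equal radii place A and E the same way about F: A = F + 8.2·n = (26.40, 39.15), E = F − 8.2·n = (38.20, 27.75). Then |GE| = |E − G| = 47.22.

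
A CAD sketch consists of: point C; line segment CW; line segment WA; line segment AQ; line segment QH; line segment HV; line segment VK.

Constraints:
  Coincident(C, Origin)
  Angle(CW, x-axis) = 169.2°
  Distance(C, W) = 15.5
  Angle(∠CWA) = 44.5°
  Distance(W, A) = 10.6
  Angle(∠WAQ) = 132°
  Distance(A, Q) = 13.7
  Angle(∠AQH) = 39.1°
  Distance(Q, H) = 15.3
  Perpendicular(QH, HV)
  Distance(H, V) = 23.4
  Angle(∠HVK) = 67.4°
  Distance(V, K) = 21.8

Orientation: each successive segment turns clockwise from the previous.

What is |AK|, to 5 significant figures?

16.723

C is at the origin; CW runs at 169.2° with length 15.5, so W = (-15.225, 2.9044). ∠CWA = 44.5° gives WA at 33.700° from the x-axis; with |WA| = 10.6, A = (-6.4067, 8.7858). ∠WAQ = 132.0° gives AQ at -14.300° from the x-axis; with |AQ| = 13.7, Q = (6.8688, 5.4019). ∠AQH = 39.1° gives QH at -155.20° from the x-axis; with |QH| = 15.3, H = (-7.0202, -1.0157). The perpendicularity gives HV at right angles to QH, so HV runs at 114.80°; with |HV| = 23.4, V = (-16.835, 20.226). ∠HVK = 67.4° gives VK at 2.2000° from the x-axis; with |VK| = 21.8, K = (4.9485, 21.063). Then |AK| = |K − A| = 16.723.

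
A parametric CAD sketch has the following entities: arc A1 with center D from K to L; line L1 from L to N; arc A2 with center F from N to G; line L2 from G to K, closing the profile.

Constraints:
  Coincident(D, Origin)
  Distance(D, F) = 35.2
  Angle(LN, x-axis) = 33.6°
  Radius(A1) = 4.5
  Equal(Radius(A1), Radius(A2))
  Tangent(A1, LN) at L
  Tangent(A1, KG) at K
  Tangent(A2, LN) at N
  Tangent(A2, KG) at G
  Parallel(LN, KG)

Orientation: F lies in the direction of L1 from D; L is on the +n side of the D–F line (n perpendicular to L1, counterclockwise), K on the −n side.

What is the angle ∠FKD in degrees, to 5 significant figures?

82.715°

D is at the origin and F lies 35.2 along u from D, so F = 35.2·u = (29.319, 19.479). Tangency of A1 to both parallel lines with radius 4.5 puts L and K at D ± 4.5·n: L = (-2.4903, 3.7481), K = (2.4903, -3.7481). Then cos ∠FKD = KF·KD / (|KF||KD|), giving 82.715°.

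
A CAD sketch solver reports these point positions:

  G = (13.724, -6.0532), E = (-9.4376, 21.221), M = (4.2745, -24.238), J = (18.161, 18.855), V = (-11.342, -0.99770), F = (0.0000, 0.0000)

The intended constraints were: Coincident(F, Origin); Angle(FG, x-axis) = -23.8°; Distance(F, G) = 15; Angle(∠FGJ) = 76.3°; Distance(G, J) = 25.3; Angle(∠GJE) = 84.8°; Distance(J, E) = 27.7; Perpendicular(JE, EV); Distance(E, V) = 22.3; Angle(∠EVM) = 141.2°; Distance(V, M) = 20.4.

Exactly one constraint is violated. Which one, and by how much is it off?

Distance(V, M) = 20.4 — off by 7.60.

F = (0.00, 0.00) ✓; FG at -23.80° ✓; |FG| = 15.00 ✓; ∠FGJ = 76.30° ✓; |GJ| = 25.30 ✓; ∠GJE = 84.80° ✓; |JE| = 27.70 ✓; ∠(JE, EV) = 90.00° ✓; |EV| = 22.30 ✓; ∠EVM = 141.2° ✓; |VM| = 28.00 ✗.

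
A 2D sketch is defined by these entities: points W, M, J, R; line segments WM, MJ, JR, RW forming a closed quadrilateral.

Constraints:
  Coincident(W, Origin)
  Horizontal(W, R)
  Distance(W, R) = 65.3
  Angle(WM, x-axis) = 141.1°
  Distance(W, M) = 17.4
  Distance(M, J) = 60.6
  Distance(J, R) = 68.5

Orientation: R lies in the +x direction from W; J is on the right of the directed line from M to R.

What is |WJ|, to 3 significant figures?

45.5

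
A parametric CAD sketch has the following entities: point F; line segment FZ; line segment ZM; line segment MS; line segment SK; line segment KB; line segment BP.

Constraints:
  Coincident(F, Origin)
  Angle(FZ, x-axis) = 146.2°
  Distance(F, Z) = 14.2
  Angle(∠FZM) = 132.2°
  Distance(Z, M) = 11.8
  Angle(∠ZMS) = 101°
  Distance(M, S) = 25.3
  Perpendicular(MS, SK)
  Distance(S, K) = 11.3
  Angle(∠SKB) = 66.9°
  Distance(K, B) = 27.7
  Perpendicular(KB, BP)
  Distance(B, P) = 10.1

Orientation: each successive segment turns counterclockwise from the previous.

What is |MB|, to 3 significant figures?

0.468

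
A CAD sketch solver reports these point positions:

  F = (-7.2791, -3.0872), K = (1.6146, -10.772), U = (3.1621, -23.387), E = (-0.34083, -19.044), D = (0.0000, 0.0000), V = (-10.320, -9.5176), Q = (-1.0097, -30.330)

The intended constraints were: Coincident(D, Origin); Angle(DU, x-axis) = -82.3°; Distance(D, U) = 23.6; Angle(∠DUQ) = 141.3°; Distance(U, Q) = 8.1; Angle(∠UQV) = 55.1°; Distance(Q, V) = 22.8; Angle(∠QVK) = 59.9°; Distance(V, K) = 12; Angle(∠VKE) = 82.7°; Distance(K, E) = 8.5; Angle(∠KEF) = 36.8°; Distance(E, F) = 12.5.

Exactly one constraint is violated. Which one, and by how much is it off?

Distance(E, F) = 12.5 — off by 4.90.

D = (0.00, 0.00) ✓; DU at -82.30° ✓; |DU| = 23.60 ✓; ∠DUQ = 141.3° ✓; |UQ| = 8.100 ✓; ∠UQV = 55.10° ✓; |QV| = 22.80 ✓; ∠QVK = 59.90° ✓; |VK| = 12.00 ✓; ∠VKE = 82.70° ✓; |KE| = 8.500 ✓; ∠KEF = 36.80° ✓; |EF| = 17.40 ✗.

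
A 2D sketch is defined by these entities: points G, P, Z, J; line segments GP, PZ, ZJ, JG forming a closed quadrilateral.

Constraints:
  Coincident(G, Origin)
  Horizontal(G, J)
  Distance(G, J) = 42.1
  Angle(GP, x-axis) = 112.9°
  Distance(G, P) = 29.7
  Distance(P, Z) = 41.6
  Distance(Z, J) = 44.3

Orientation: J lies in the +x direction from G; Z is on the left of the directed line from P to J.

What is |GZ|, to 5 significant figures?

50.016

G is at the origin; GJ is horizontal with |GJ| = 42.1 and J in +x, so J = (42.1, 0). GP runs at 112.9° with |GP| = 29.7, so P = (-11.557, 27.359). Z is determined by |PZ| = 41.6 and |ZJ| = 44.3 together: it lies at the intersection of circle(P, 41.6) and circle(J, 44.3). With |PJ| = 60.230, the foot of the radical line on PJ is 28.189 from P and the perpendicular offset is √(41.6² − 28.189²) = 30.593. Taking the left-of-PJ solution: Z = (27.453, 41.809).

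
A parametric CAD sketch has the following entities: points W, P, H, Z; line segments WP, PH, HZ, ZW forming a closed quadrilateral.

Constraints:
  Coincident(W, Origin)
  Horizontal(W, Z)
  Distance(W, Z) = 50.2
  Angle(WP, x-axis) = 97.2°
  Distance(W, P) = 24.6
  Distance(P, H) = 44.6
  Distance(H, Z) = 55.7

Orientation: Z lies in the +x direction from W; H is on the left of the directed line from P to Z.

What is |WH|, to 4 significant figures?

61.25

Checks: W.y = 0.00, Z.y = 0.00 ✓; |PH| = 44.60 ✓; |HZ| = 55.70 ✓.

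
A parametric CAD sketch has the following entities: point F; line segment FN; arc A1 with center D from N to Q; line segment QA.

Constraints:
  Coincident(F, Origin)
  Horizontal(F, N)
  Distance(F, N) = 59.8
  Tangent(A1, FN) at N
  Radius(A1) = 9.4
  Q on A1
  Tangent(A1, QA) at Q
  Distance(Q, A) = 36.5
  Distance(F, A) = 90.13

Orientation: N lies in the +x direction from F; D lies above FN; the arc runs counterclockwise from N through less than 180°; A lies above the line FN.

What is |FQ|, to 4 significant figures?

69.02

Checks: ∠(DN, NF) = 90.00° ✓; |DN| = 9.400 ✓; |DQ| = 9.400 ✓; ∠(DQ, QA) = 90.00° ✓; |QA| = 36.50 ✓; |FA| = 90.13 ✓.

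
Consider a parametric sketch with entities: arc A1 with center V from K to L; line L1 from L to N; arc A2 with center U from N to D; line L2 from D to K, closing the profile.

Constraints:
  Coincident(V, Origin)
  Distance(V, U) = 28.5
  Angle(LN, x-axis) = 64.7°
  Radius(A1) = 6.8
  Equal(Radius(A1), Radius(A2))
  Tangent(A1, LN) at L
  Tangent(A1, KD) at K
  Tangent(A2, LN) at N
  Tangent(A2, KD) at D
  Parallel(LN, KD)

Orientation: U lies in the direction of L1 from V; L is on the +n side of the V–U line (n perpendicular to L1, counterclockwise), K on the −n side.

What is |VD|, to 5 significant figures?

29.300

The slot axis is L1's direction at 64.7°, so u = (cos 64.7°, sin 64.7°) = (0.42736, 0.90408) and n = (−sin 64.7°, cos 64.7°) = (-0.90408, 0.42736). V is at the origin and U lies 28.5 along u from V, so U = 28.5·u = (12.180, 25.766). Tangency of A1 to both parallel lines with radius 6.8 puts L and K at V ± 6.8·n: L = (-6.1478, 2.9060), K = (6.1478, -2.9060). Equal radii place N and D the same way about U: N = U + 6.8·n = (6.0319, 28.672), D = U − 6.8·n = (18.327, 22.860). Then |VD| = |D − V| = 29.300.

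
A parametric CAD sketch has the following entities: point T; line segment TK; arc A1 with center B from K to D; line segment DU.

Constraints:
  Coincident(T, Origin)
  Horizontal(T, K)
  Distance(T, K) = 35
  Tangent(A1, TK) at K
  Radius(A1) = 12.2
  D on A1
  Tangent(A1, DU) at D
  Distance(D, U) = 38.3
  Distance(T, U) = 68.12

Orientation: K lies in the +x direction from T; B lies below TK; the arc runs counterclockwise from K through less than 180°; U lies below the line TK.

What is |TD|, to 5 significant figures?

30.941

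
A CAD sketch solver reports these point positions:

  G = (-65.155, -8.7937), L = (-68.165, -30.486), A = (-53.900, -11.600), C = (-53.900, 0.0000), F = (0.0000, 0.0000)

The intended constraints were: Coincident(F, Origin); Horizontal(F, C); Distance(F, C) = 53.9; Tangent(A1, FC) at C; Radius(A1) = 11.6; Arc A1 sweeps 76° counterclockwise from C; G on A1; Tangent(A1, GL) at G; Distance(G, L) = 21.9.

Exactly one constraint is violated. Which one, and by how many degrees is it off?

Tangent(A1, GL) at G — off by 6.10°.

F = (0.00, 0.00) ✓; F.y = 0.00, C.y = 0.00 ✓; |FC| = 53.90 ✓; ∠(AC, CF) = 90.00° ✓; |AC| = 11.60 ✓; bearing(A→G) − bearing(A→C) = 76.00° ✓; |AG| = 11.60 ✓; ∠(AG, GL) = 83.90° ✗; |GL| = 21.90 ✓.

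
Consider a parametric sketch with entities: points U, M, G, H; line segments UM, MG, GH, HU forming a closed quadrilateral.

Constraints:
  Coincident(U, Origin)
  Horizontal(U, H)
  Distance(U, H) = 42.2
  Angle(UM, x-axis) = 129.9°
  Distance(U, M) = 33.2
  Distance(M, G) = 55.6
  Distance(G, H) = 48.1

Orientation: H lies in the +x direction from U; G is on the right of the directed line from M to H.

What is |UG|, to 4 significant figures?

25.36

Checks: |MG| = 55.60 ✓; |GH| = 48.10 ✓.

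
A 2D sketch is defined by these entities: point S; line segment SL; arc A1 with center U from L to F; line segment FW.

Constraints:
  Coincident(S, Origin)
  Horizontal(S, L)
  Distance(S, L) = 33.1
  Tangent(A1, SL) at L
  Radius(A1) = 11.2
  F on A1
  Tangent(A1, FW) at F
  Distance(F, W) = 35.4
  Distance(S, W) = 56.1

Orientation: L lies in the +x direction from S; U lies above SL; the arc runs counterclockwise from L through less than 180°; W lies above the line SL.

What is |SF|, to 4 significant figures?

46.11

Checks: |UF| = 11.20 ✓; ∠(UF, FW) = 90.00° ✓; |FW| = 35.40 ✓; |SW| = 56.10 ✓.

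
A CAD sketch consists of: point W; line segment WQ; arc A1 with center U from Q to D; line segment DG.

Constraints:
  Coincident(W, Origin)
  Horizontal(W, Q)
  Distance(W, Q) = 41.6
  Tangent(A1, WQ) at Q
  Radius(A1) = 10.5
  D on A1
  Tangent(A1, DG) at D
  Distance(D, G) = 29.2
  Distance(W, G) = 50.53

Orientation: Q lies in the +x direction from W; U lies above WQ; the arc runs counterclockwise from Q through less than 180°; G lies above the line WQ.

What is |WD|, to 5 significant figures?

52.597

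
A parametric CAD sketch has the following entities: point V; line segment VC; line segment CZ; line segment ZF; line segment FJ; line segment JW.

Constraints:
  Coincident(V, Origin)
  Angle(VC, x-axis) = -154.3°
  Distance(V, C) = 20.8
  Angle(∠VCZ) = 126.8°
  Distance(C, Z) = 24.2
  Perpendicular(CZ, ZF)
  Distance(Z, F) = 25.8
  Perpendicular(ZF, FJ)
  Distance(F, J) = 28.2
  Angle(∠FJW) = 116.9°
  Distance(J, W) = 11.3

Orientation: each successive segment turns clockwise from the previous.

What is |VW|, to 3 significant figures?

3.47

V is at the origin; VC runs at -154.3° with length 20.8, so C = (-18.7, -9.02). ∠VCZ = 126.8° gives CZ at 152° from the x-axis; with |CZ| = 24.2, Z = (-40.2, 2.15). CZ ⟂ ZF, so ZF runs at 62.5°; with |ZF| = 25.8, F = (-28.3, 25.0). The perpendicularity gives FJ at right angles to ZF, so FJ runs at -27.5°; with |FJ| = 28.2, J = (-3.28, 12.0). ∠FJW = 116.9° gives JW at -90.6° from the x-axis; with |JW| = 11.3, W = (-3.40, 0.718). Then |VW| = |W − V| = 3.47.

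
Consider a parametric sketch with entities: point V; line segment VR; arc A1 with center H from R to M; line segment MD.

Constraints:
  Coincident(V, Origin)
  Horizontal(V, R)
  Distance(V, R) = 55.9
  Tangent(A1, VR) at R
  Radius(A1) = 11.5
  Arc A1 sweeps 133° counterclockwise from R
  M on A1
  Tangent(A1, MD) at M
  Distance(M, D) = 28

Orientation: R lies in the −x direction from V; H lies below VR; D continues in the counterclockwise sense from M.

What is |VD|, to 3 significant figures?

60.3

V is at the origin; V and R share the same y with |VR| = 55.9 and R on the −x side, so R = (-55.9, 0.00). Tangency of A1 to VR means the radius HR is perpendicular to VR, so H = R + (0, -11.5) = (-55.9, -11.5). On A1, R sits at bearing 90° from H; a 133° counterclockwise sweep puts M at bearing 223°, so M = H + 11.5·(cos 223°, sin 223°) = (-64.3, -19.3). The tangent condition forces HM to be normal to MD, so MD runs along (−sin 223°, cos 223°); with |MD| = 28.0, D = (-45.2, -39.8). Then |VD| = |D − V| = 60.3.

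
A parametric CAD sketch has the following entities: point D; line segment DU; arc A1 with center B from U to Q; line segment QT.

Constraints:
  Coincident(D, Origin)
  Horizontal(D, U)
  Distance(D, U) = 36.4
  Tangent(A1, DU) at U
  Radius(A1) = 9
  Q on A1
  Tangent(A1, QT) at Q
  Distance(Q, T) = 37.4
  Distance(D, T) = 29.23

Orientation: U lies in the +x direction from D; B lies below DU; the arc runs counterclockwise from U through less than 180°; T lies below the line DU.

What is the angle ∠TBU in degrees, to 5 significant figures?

121.35°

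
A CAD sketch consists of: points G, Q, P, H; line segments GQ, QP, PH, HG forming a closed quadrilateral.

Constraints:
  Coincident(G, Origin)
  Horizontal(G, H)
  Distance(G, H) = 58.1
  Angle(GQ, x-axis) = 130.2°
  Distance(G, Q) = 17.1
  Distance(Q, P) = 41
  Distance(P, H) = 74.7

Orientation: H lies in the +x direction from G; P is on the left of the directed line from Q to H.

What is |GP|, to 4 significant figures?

51.43

G is at the origin; GH is horizontal with |GH| = 58.1 and H in +x, so H = (58.1, 0). GQ runs at 130.2° with |GQ| = 17.1, so Q = (-11.04, 13.06). P is determined by |QP| = 41.0 and |PH| = 74.7 together: it lies at the intersection of circle(Q, 41.0) and circle(H, 74.7). With |QH| = 70.36, the foot of the radical line on QH is 7.472 from Q and the perpendicular offset is √(41.0² − 7.472²) = 40.31. Taking the left-of-QH solution: P = (3.788, 51.29).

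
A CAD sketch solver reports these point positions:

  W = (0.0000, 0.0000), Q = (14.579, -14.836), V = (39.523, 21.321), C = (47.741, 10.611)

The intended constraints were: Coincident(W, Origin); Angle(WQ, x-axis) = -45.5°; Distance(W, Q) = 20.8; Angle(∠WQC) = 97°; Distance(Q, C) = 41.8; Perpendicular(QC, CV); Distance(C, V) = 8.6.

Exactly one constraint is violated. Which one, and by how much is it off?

Distance(C, V) = 8.6 — off by 4.90.

W = (0.00, 0.00) ✓; WQ at -45.50° ✓; |WQ| = 20.80 ✓; ∠WQC = 97.00° ✓; |QC| = 41.80 ✓; ∠(QC, CV) = 90.00° ✓; |CV| = 13.50 ✗.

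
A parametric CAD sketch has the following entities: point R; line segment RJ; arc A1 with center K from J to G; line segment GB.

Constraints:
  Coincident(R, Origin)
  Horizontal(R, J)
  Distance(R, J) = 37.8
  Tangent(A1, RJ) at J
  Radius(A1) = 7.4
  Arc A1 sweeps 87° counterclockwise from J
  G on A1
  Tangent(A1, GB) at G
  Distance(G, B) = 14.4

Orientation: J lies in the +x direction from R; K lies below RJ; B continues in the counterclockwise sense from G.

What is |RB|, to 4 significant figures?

36.57

R is at the origin; RJ is horizontal with |RJ| = 37.8 and J on the +x side, so J = (37.80, 0.000). The tangent condition forces KJ to be normal to RJ, so K = J + (0, -7.4) = (37.80, -7.400). On A1, J sits at bearing 90° from K; an 87° counterclockwise sweep puts G at bearing 177°, so G = K + 7.4·(cos 177°, sin 177°) = (30.41, -7.013). Since A1 is tangent to GB there, KG ⟂ GB, so GB runs along (−sin 177°, cos 177°); with |GB| = 14.4, B = (29.66, -21.39). Then |RB| = |B − R| = 36.57.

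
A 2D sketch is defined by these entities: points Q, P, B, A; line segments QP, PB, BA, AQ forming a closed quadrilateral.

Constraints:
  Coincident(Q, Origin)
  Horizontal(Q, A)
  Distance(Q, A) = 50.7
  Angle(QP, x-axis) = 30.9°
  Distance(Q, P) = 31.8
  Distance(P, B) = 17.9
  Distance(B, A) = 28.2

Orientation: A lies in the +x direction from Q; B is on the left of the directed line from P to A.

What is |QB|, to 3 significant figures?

49.7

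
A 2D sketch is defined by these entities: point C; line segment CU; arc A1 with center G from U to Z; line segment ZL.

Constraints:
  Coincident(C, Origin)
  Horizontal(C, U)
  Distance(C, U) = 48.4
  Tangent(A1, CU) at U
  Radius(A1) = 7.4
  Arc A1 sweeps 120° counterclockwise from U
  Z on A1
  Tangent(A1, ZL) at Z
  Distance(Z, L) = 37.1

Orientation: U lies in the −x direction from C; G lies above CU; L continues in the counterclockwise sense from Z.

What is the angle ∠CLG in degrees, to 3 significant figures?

35.8°

On A1, U sits at bearing -90° from G; a 120° counterclockwise sweep puts Z at bearing 30°, so Z = G + 7.4·(cos 30°, sin 30°) = (-42.0, 11.1). Since A1 is tangent to ZL there, GZ ⟂ ZL, so ZL runs along (−sin 30°, cos 30°); with |ZL| = 37.1, L = (-60.5, 43.2). Then cos ∠CLG = LC·LG / (|LC||LG|), giving 35.8°.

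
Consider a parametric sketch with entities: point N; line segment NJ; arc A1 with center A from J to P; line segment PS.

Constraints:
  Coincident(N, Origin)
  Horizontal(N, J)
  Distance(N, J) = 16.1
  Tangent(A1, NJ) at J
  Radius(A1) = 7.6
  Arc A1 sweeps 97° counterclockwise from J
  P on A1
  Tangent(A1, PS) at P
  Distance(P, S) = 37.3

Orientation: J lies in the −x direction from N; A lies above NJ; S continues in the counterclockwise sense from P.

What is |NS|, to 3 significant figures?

47.4

N is at the origin; N and J share the same y with |NJ| = 16.1 and J on the −x side, so J = (-16.1, 0.00). The tangent condition forces AJ to be normal to NJ, so A = J + (0, 7.6) = (-16.1, 7.60). On A1, J sits at bearing -90° from A; a 97° counterclockwise sweep puts P at bearing 7°, so P = A + 7.6·(cos 7°, sin 7°) = (-8.56, 8.53). Tangency of A1 to PS means the radius AP is perpendicular to PS, so PS runs along (−sin 7°, cos 7°); with |PS| = 37.3, S = (-13.1, 45.5). Then |NS| = |S − N| = 47.4.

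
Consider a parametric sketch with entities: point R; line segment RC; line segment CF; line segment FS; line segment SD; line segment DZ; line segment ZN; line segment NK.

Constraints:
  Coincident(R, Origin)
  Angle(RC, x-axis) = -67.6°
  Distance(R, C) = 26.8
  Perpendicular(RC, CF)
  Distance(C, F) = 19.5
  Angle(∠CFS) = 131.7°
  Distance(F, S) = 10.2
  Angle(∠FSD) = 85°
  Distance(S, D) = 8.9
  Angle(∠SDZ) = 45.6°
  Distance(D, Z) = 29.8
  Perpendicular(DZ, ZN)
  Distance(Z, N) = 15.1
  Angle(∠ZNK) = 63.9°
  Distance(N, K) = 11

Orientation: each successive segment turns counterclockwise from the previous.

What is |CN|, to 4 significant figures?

40.80

R is at the origin; RC runs at -67.6° with length 26.8, so C = (10.21, -24.78). RC is perpendicular to CF, so CF runs at 22.40°; with |CF| = 19.5, F = (28.24, -17.35). ∠CFS = 131.7° gives FS at 70.70° from the x-axis; with |FS| = 10.2, S = (31.61, -7.720). ∠FSD = 85.0° gives SD at 165.7° from the x-axis; with |SD| = 8.9, D = (22.99, -5.522). ∠SDZ = 45.6° gives DZ at -59.90° from the x-axis; with |DZ| = 29.8, Z = (37.93, -31.30). The perpendicularity gives ZN at right angles to DZ, so ZN runs at 30.10°; with |ZN| = 15.1, N = (51.00, -23.73). Then |CN| = |N − C| = 40.80.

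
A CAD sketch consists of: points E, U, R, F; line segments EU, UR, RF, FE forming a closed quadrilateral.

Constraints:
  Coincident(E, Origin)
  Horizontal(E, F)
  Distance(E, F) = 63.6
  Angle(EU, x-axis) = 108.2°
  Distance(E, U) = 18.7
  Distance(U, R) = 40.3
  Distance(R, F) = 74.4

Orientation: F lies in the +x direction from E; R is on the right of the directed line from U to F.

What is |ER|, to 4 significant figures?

23.67

Checks: |UR| = 40.30 ✓; |RF| = 74.40 ✓.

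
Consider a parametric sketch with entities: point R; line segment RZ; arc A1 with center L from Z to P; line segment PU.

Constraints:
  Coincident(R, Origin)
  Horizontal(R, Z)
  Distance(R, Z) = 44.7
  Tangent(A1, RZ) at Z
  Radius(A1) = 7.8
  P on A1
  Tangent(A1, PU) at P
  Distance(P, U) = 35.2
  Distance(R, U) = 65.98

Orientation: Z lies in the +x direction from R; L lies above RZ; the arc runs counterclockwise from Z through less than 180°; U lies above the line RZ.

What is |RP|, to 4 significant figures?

53.15

Checks: |LP| = 7.800 ✓; ∠(LP, PU) = 90.00° ✓; |PU| = 35.20 ✓; |RU| = 65.98 ✓.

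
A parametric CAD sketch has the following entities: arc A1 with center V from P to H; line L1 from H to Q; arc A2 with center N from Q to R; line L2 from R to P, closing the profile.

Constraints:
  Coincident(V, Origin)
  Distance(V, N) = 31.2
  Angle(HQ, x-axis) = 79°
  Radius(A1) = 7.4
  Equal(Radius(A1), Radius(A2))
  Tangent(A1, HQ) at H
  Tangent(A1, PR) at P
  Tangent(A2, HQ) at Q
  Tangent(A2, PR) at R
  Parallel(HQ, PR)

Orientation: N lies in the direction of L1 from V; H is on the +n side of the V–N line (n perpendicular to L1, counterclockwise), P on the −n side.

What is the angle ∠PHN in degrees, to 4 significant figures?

76.66°

The slot axis is L1's direction at 79.0°, so u = (cos 79.0°, sin 79.0°) = (0.1908, 0.9816) and n = (−sin 79.0°, cos 79.0°) = (-0.9816, 0.1908). V is at the origin and N lies 31.2 along u from V, so N = 31.2·u = (5.953, 30.63). Tangency of A1 to both parallel lines with radius 7.4 puts H and P at V ± 7.4·n: H = (-7.264, 1.412), P = (7.264, -1.412). Then cos ∠PHN = HP·HN / (|HP||HN|), giving 76.66°.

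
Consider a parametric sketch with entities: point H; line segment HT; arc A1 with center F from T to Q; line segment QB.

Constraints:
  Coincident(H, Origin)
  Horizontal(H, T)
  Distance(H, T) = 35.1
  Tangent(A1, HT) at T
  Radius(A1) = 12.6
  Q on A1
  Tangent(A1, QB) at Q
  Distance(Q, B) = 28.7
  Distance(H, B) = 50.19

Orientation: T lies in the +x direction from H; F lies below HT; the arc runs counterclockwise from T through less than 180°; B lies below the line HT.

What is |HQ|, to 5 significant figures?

26.726

Checks: |FQ| = 12.60 ✓; ∠(FQ, QB) = 90.00° ✓; |QB| = 28.70 ✓; |HB| = 50.19 ✓.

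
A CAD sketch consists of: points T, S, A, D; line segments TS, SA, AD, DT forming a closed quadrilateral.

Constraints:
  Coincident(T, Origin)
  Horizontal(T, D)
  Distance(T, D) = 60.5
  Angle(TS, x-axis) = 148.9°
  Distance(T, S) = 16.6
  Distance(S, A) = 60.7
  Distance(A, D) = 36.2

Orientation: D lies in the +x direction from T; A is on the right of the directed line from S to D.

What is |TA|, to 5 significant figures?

44.152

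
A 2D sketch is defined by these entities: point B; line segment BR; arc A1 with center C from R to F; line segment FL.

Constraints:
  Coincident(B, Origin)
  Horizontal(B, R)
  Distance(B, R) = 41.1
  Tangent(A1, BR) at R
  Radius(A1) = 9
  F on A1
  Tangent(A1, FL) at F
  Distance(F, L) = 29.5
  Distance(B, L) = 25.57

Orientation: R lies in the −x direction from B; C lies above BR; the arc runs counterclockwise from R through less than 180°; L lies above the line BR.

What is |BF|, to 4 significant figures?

35.18

B is at the origin; BR is horizontal with |BR| = 41.1 and R on the −x side, so R = (-41.10, 0.000). Tangency of A1 to BR means the radius CR is perpendicular to BR, so C = R + (0, 9) = (-41.10, 9.000). Since CF ⟂ FL (tangency), |CL| = √(9.0² + 29.5²) = 30.84 regardless of where F sits on A1. So L lies on both circle(B, 25.57) and circle(C, 30.84); the above-BR intersection is L = (-13.11, 21.95). F is the foot of the tangent from L: F = (-35.10, 2.291).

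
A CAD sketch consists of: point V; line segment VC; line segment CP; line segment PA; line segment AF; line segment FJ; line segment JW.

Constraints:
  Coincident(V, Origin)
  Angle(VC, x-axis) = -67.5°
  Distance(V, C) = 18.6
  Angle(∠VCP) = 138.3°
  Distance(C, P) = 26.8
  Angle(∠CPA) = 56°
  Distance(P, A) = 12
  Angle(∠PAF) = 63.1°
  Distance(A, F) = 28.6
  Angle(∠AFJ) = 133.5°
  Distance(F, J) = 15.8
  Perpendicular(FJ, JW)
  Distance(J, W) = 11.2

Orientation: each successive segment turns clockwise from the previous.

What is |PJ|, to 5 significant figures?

34.055

V is at the origin; VC runs at -67.5° with length 18.6, so C = (7.1179, -17.184). ∠VCP = 138.3° gives CP at -109.20° from the x-axis; with |CP| = 26.8, P = (-1.6957, -42.493). ∠CPA = 56.0° gives PA at 126.80° from the x-axis; with |PA| = 12.0, A = (-8.8840, -32.885). ∠PAF = 63.1° gives AF at 9.9000° from the x-axis; with |AF| = 28.6, F = (19.290, -27.967). ∠AFJ = 133.5° gives FJ at -36.600° from the x-axis; with |FJ| = 15.8, J = (31.975, -37.388). Then |PJ| = |J − P| = 34.055.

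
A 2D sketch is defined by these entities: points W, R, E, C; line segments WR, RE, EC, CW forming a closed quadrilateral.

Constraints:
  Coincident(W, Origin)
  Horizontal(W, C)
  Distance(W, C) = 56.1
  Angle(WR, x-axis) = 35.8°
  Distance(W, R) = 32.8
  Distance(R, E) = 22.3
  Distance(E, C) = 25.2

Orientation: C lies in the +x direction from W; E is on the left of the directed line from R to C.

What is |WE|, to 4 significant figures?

54.00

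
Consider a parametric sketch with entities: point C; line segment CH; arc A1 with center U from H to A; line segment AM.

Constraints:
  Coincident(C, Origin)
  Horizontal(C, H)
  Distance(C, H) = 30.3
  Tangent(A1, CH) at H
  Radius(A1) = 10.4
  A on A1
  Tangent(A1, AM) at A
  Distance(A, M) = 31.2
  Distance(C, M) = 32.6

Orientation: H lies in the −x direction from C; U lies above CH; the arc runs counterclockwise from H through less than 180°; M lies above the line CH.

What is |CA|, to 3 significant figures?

21.9

Checks: ∠(UH, HC) = 90.00° ✓; |UH| = 10.40 ✓; |UA| = 10.40 ✓; ∠(UA, AM) = 90.00° ✓; |AM| = 31.20 ✓; |CM| = 32.60 ✓.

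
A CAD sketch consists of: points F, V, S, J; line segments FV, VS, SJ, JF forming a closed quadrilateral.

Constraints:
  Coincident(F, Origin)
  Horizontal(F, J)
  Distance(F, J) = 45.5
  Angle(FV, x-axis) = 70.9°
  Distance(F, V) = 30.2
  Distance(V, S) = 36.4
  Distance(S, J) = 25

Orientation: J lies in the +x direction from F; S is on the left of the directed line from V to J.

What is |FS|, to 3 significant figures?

52.4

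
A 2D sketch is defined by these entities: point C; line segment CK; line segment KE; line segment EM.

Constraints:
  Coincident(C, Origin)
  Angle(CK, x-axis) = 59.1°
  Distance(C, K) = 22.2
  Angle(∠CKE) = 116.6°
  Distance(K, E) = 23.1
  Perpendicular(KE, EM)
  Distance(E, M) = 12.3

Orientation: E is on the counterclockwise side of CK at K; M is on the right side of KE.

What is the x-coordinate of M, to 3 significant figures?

9.36

∠CKE = 116.6°, so KE runs at 59.1° + (180° − 116.6°) = 122° from the x-axis; with |KE| = 23.1, E = K + 23.1·(cos 122°, sin 122°) = (-1.01, 38.5). KE ⟂ EM; with |EM| = 12.3 on the right of KE, M = E + 12.3·(0.843, 0.537) = (9.36, 45.1). So M.x = 9.36.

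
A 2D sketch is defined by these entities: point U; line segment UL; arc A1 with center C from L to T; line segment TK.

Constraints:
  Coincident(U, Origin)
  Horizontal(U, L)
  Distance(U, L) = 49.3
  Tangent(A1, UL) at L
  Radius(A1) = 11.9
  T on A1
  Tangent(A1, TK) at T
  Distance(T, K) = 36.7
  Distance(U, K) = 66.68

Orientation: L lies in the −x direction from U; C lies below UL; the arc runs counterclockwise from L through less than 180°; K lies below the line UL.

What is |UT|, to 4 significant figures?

62.39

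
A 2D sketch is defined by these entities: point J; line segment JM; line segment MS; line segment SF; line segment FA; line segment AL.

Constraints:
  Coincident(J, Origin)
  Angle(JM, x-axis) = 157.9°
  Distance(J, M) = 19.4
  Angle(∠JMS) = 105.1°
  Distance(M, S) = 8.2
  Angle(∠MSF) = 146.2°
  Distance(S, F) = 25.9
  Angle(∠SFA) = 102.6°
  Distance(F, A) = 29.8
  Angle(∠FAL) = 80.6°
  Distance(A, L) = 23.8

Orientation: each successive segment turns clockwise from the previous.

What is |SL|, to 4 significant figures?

31.61

J is at the origin; JM runs at 157.9° with length 19.4, so M = (-17.97, 7.299). ∠JMS = 105.1° gives MS at 83.00° from the x-axis; with |MS| = 8.2, S = (-16.98, 15.44). ∠MSF = 146.2° gives SF at 49.20° from the x-axis; with |SF| = 25.9, F = (-0.05173, 35.04). ∠SFA = 102.6° gives FA at -28.20° from the x-axis; with |FA| = 29.8, A = (26.21, 20.96). ∠FAL = 80.6° gives AL at -127.6° from the x-axis; with |AL| = 23.8, L = (11.69, 2.105). Then |SL| = |L − S| = 31.61.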